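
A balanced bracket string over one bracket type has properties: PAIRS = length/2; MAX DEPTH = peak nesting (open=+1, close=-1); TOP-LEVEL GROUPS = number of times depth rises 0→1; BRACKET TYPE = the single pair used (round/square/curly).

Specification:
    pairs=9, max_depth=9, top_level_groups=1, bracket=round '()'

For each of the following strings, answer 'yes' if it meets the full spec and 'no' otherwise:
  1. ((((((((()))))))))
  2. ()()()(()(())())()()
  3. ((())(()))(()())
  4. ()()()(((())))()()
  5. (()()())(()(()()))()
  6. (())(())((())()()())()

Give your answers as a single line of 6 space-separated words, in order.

String 1 '((((((((()))))))))': depth seq [1 2 3 4 5 6 7 8 9 8 7 6 5 4 3 2 1 0]
  -> pairs=9 depth=9 groups=1 -> yes
String 2 '()()()(()(())())()()': depth seq [1 0 1 0 1 0 1 2 1 2 3 2 1 2 1 0 1 0 1 0]
  -> pairs=10 depth=3 groups=6 -> no
String 3 '((())(()))(()())': depth seq [1 2 3 2 1 2 3 2 1 0 1 2 1 2 1 0]
  -> pairs=8 depth=3 groups=2 -> no
String 4 '()()()(((())))()()': depth seq [1 0 1 0 1 0 1 2 3 4 3 2 1 0 1 0 1 0]
  -> pairs=9 depth=4 groups=6 -> no
String 5 '(()()())(()(()()))()': depth seq [1 2 1 2 1 2 1 0 1 2 1 2 3 2 3 2 1 0 1 0]
  -> pairs=10 depth=3 groups=3 -> no
String 6 '(())(())((())()()())()': depth seq [1 2 1 0 1 2 1 0 1 2 3 2 1 2 1 2 1 2 1 0 1 0]
  -> pairs=11 depth=3 groups=4 -> no

Answer: yes no no no no no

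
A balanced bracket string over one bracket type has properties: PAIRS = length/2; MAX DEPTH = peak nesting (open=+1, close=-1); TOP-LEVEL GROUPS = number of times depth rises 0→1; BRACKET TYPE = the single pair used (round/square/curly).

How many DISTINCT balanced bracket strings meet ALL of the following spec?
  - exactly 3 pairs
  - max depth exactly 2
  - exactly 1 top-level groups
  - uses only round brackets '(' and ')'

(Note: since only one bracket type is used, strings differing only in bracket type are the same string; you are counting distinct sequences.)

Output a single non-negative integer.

Spec: pairs=3 depth=2 groups=1
Count(depth <= 2) = 1
Count(depth <= 1) = 0
Count(depth == 2) = 1 - 0 = 1

Answer: 1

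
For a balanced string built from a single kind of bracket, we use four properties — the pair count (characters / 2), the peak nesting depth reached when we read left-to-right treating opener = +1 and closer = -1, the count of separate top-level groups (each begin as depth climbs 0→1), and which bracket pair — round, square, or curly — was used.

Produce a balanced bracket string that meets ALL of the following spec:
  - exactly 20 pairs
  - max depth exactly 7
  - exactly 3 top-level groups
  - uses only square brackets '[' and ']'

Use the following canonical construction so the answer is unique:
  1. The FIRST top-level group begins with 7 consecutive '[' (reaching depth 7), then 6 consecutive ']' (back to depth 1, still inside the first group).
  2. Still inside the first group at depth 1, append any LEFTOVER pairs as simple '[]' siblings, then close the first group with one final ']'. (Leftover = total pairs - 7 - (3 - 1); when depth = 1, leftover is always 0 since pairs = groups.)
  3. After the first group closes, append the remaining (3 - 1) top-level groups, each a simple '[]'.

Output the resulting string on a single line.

Answer: [[[[[[[]]]]]][][][][][][][][][][][]][][]

Derivation:
Spec: pairs=20 depth=7 groups=3
Leftover pairs = 20 - 7 - (3-1) = 11
First group: deep chain of depth 7 + 11 sibling pairs
Remaining 2 groups: simple '[]' each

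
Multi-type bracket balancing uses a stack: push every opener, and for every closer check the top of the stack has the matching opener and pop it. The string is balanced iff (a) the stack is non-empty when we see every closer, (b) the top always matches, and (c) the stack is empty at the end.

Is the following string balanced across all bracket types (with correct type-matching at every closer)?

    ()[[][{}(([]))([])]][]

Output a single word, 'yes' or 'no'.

pos 0: push '('; stack = (
pos 1: ')' matches '('; pop; stack = (empty)
pos 2: push '['; stack = [
pos 3: push '['; stack = [[
pos 4: ']' matches '['; pop; stack = [
pos 5: push '['; stack = [[
pos 6: push '{'; stack = [[{
pos 7: '}' matches '{'; pop; stack = [[
pos 8: push '('; stack = [[(
pos 9: push '('; stack = [[((
pos 10: push '['; stack = [[(([
pos 11: ']' matches '['; pop; stack = [[((
pos 12: ')' matches '('; pop; stack = [[(
pos 13: ')' matches '('; pop; stack = [[
pos 14: push '('; stack = [[(
pos 15: push '['; stack = [[([
pos 16: ']' matches '['; pop; stack = [[(
pos 17: ')' matches '('; pop; stack = [[
pos 18: ']' matches '['; pop; stack = [
pos 19: ']' matches '['; pop; stack = (empty)
pos 20: push '['; stack = [
pos 21: ']' matches '['; pop; stack = (empty)
end: stack empty → VALID
Verdict: properly nested → yes

Answer: yes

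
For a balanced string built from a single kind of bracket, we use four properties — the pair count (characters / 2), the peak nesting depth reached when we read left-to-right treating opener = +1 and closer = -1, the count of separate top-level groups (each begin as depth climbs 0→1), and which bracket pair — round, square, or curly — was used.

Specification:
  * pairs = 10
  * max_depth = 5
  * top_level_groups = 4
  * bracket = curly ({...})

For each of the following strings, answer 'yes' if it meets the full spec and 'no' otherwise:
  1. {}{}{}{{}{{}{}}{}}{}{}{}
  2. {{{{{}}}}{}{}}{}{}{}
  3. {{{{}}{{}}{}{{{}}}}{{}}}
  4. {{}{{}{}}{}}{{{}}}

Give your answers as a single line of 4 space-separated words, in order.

Answer: no yes no no

Derivation:
String 1 '{}{}{}{{}{{}{}}{}}{}{}{}': depth seq [1 0 1 0 1 0 1 2 1 2 3 2 3 2 1 2 1 0 1 0 1 0 1 0]
  -> pairs=12 depth=3 groups=7 -> no
String 2 '{{{{{}}}}{}{}}{}{}{}': depth seq [1 2 3 4 5 4 3 2 1 2 1 2 1 0 1 0 1 0 1 0]
  -> pairs=10 depth=5 groups=4 -> yes
String 3 '{{{{}}{{}}{}{{{}}}}{{}}}': depth seq [1 2 3 4 3 2 3 4 3 2 3 2 3 4 5 4 3 2 1 2 3 2 1 0]
  -> pairs=12 depth=5 groups=1 -> no
String 4 '{{}{{}{}}{}}{{{}}}': depth seq [1 2 1 2 3 2 3 2 1 2 1 0 1 2 3 2 1 0]
  -> pairs=9 depth=3 groups=2 -> no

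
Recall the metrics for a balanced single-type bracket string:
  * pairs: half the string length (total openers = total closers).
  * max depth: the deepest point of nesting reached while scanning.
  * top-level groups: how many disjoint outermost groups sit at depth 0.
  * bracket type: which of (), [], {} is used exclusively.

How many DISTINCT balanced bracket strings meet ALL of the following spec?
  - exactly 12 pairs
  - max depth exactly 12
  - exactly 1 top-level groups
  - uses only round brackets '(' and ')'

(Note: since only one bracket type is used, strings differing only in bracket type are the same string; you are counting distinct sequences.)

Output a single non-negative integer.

Answer: 1

Derivation:
Spec: pairs=12 depth=12 groups=1
Count(depth <= 12) = 58786
Count(depth <= 11) = 58785
Count(depth == 12) = 58786 - 58785 = 1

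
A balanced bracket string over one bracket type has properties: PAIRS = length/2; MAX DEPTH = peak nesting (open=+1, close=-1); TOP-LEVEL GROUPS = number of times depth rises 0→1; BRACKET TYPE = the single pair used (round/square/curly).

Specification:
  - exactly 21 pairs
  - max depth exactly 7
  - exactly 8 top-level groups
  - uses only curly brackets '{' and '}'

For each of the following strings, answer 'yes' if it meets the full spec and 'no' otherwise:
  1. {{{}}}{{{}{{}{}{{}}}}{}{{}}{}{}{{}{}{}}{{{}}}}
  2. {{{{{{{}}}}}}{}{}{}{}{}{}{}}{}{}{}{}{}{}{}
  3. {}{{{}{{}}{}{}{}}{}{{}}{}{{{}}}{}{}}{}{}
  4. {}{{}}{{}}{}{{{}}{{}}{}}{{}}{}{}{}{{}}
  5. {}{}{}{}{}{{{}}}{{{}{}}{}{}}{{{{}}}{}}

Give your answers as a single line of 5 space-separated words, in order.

Answer: no yes no no no

Derivation:
String 1 '{{{}}}{{{}{{}{}{{}}}}{}{{}}{}{}{{}{}{}}{{{}}}}': depth seq [1 2 3 2 1 0 1 2 3 2 3 4 3 4 3 4 5 4 3 2 1 2 1 2 3 2 1 2 1 2 1 2 3 2 3 2 3 2 1 2 3 4 3 2 1 0]
  -> pairs=23 depth=5 groups=2 -> no
String 2 '{{{{{{{}}}}}}{}{}{}{}{}{}{}}{}{}{}{}{}{}{}': depth seq [1 2 3 4 5 6 7 6 5 4 3 2 1 2 1 2 1 2 1 2 1 2 1 2 1 2 1 0 1 0 1 0 1 0 1 0 1 0 1 0 1 0]
  -> pairs=21 depth=7 groups=8 -> yes
String 3 '{}{{{}{{}}{}{}{}}{}{{}}{}{{{}}}{}{}}{}{}': depth seq [1 0 1 2 3 2 3 4 3 2 3 2 3 2 3 2 1 2 1 2 3 2 1 2 1 2 3 4 3 2 1 2 1 2 1 0 1 0 1 0]
  -> pairs=20 depth=4 groups=4 -> no
String 4 '{}{{}}{{}}{}{{{}}{{}}{}}{{}}{}{}{}{{}}': depth seq [1 0 1 2 1 0 1 2 1 0 1 0 1 2 3 2 1 2 3 2 1 2 1 0 1 2 1 0 1 0 1 0 1 0 1 2 1 0]
  -> pairs=19 depth=3 groups=10 -> no
String 5 '{}{}{}{}{}{{{}}}{{{}{}}{}{}}{{{{}}}{}}': depth seq [1 0 1 0 1 0 1 0 1 0 1 2 3 2 1 0 1 2 3 2 3 2 1 2 1 2 1 0 1 2 3 4 3 2 1 2 1 0]
  -> pairs=19 depth=4 groups=8 -> no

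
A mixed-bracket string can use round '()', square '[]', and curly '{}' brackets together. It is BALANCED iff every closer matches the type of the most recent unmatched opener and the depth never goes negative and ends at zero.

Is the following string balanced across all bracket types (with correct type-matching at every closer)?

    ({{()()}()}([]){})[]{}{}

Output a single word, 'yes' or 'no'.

Answer: yes

Derivation:
pos 0: push '('; stack = (
pos 1: push '{'; stack = ({
pos 2: push '{'; stack = ({{
pos 3: push '('; stack = ({{(
pos 4: ')' matches '('; pop; stack = ({{
pos 5: push '('; stack = ({{(
pos 6: ')' matches '('; pop; stack = ({{
pos 7: '}' matches '{'; pop; stack = ({
pos 8: push '('; stack = ({(
pos 9: ')' matches '('; pop; stack = ({
pos 10: '}' matches '{'; pop; stack = (
pos 11: push '('; stack = ((
pos 12: push '['; stack = (([
pos 13: ']' matches '['; pop; stack = ((
pos 14: ')' matches '('; pop; stack = (
pos 15: push '{'; stack = ({
pos 16: '}' matches '{'; pop; stack = (
pos 17: ')' matches '('; pop; stack = (empty)
pos 18: push '['; stack = [
pos 19: ']' matches '['; pop; stack = (empty)
pos 20: push '{'; stack = {
pos 21: '}' matches '{'; pop; stack = (empty)
pos 22: push '{'; stack = {
pos 23: '}' matches '{'; pop; stack = (empty)
end: stack empty → VALID
Verdict: properly nested → yes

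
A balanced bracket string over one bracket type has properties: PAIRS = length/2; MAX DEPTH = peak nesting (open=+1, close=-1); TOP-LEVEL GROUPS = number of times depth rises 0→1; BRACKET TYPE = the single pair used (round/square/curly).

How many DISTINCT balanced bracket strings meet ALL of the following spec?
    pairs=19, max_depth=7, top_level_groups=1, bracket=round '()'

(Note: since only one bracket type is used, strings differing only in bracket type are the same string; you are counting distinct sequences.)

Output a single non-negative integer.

Answer: 117939506

Derivation:
Spec: pairs=19 depth=7 groups=1
Count(depth <= 7) = 291057920
Count(depth <= 6) = 173118414
Count(depth == 7) = 291057920 - 173118414 = 117939506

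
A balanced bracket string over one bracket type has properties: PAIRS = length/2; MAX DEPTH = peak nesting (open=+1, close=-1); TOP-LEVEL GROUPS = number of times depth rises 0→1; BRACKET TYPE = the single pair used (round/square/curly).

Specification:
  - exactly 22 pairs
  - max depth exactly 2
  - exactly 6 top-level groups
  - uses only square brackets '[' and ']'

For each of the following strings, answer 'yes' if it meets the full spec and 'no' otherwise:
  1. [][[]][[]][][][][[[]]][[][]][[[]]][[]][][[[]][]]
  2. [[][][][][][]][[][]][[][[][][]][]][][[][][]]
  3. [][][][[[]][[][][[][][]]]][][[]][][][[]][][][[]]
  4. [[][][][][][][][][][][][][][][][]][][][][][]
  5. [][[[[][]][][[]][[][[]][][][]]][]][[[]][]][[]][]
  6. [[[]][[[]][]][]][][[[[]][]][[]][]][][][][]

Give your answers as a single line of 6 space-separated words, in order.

Answer: no no no yes no no

Derivation:
String 1 '[][[]][[]][][][][[[]]][[][]][[[]]][[]][][[[]][]]': depth seq [1 0 1 2 1 0 1 2 1 0 1 0 1 0 1 0 1 2 3 2 1 0 1 2 1 2 1 0 1 2 3 2 1 0 1 2 1 0 1 0 1 2 3 2 1 2 1 0]
  -> pairs=24 depth=3 groups=12 -> no
String 2 '[[][][][][][]][[][]][[][[][][]][]][][[][][]]': depth seq [1 2 1 2 1 2 1 2 1 2 1 2 1 0 1 2 1 2 1 0 1 2 1 2 3 2 3 2 3 2 1 2 1 0 1 0 1 2 1 2 1 2 1 0]
  -> pairs=22 depth=3 groups=5 -> no
String 3 '[][][][[[]][[][][[][][]]]][][[]][][][[]][][][[]]': depth seq [1 0 1 0 1 0 1 2 3 2 1 2 3 2 3 2 3 4 3 4 3 4 3 2 1 0 1 0 1 2 1 0 1 0 1 0 1 2 1 0 1 0 1 0 1 2 1 0]
  -> pairs=24 depth=4 groups=12 -> no
String 4 '[[][][][][][][][][][][][][][][][]][][][][][]': depth seq [1 2 1 2 1 2 1 2 1 2 1 2 1 2 1 2 1 2 1 2 1 2 1 2 1 2 1 2 1 2 1 2 1 0 1 0 1 0 1 0 1 0 1 0]
  -> pairs=22 depth=2 groups=6 -> yes
String 5 '[][[[[][]][][[]][[][[]][][][]]][]][[[]][]][[]][]': depth seq [1 0 1 2 3 4 3 4 3 2 3 2 3 4 3 2 3 4 3 4 5 4 3 4 3 4 3 4 3 2 1 2 1 0 1 2 3 2 1 2 1 0 1 2 1 0 1 0]
  -> pairs=24 depth=5 groups=5 -> no
String 6 '[[[]][[[]][]][]][][[[[]][]][[]][]][][][][]': depth seq [1 2 3 2 1 2 3 4 3 2 3 2 1 2 1 0 1 0 1 2 3 4 3 2 3 2 1 2 3 2 1 2 1 0 1 0 1 0 1 0 1 0]
  -> pairs=21 depth=4 groups=7 -> no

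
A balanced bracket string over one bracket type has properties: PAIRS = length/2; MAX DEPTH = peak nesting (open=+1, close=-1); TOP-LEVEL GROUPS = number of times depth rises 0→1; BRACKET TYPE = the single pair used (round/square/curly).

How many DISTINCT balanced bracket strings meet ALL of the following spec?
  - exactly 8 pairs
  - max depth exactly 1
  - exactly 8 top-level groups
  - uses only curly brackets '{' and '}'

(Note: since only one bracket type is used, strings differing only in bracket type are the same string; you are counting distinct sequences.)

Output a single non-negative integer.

Answer: 1

Derivation:
Spec: pairs=8 depth=1 groups=8
Count(depth <= 1) = 1
Count(depth <= 0) = 0
Count(depth == 1) = 1 - 0 = 1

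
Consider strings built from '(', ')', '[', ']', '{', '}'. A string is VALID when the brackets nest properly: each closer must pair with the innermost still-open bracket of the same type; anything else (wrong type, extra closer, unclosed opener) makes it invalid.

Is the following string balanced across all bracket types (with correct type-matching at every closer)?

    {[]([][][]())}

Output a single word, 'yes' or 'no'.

Answer: yes

Derivation:
pos 0: push '{'; stack = {
pos 1: push '['; stack = {[
pos 2: ']' matches '['; pop; stack = {
pos 3: push '('; stack = {(
pos 4: push '['; stack = {([
pos 5: ']' matches '['; pop; stack = {(
pos 6: push '['; stack = {([
pos 7: ']' matches '['; pop; stack = {(
pos 8: push '['; stack = {([
pos 9: ']' matches '['; pop; stack = {(
pos 10: push '('; stack = {((
pos 11: ')' matches '('; pop; stack = {(
pos 12: ')' matches '('; pop; stack = {
pos 13: '}' matches '{'; pop; stack = (empty)
end: stack empty → VALID
Verdict: properly nested → yes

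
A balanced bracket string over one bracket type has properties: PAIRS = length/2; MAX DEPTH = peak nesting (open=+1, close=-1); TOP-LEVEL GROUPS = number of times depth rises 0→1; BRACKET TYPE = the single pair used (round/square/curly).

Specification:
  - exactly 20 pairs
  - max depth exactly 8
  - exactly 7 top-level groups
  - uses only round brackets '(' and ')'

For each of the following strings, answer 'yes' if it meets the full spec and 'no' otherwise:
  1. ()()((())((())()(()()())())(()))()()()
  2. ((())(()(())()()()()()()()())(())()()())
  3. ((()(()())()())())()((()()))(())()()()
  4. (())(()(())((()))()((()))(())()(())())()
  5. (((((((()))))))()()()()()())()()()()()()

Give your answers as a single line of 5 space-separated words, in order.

Answer: no no no no yes

Derivation:
String 1 '()()((())((())()(()()())())(()))()()()': depth seq [1 0 1 0 1 2 3 2 1 2 3 4 3 2 3 2 3 4 3 4 3 4 3 2 3 2 1 2 3 2 1 0 1 0 1 0 1 0]
  -> pairs=19 depth=4 groups=6 -> no
String 2 '((())(()(())()()()()()()()())(())()()())': depth seq [1 2 3 2 1 2 3 2 3 4 3 2 3 2 3 2 3 2 3 2 3 2 3 2 3 2 3 2 1 2 3 2 1 2 1 2 1 2 1 0]
  -> pairs=20 depth=4 groups=1 -> no
String 3 '((()(()())()())())()((()()))(())()()()': depth seq [1 2 3 2 3 4 3 4 3 2 3 2 3 2 1 2 1 0 1 0 1 2 3 2 3 2 1 0 1 2 1 0 1 0 1 0 1 0]
  -> pairs=19 depth=4 groups=7 -> no
String 4 '(())(()(())((()))()((()))(())()(())())()': depth seq [1 2 1 0 1 2 1 2 3 2 1 2 3 4 3 2 1 2 1 2 3 4 3 2 1 2 3 2 1 2 1 2 3 2 1 2 1 0 1 0]
  -> pairs=20 depth=4 groups=3 -> no
String 5 '(((((((()))))))()()()()()())()()()()()()': depth seq [1 2 3 4 5 6 7 8 7 6 5 4 3 2 1 2 1 2 1 2 1 2 1 2 1 2 1 0 1 0 1 0 1 0 1 0 1 0 1 0]
  -> pairs=20 depth=8 groups=7 -> yes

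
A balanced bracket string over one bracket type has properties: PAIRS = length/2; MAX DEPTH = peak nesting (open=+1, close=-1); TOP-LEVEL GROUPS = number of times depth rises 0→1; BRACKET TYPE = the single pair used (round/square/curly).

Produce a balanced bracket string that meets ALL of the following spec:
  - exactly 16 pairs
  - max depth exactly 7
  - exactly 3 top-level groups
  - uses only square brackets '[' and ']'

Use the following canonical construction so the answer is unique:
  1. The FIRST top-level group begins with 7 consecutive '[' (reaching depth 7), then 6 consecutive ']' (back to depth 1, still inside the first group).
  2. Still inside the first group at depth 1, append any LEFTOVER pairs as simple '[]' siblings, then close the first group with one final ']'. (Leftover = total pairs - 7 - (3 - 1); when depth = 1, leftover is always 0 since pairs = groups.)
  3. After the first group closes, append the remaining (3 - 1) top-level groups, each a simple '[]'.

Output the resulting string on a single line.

Answer: [[[[[[[]]]]]][][][][][][][]][][]

Derivation:
Spec: pairs=16 depth=7 groups=3
Leftover pairs = 16 - 7 - (3-1) = 7
First group: deep chain of depth 7 + 7 sibling pairs
Remaining 2 groups: simple '[]' each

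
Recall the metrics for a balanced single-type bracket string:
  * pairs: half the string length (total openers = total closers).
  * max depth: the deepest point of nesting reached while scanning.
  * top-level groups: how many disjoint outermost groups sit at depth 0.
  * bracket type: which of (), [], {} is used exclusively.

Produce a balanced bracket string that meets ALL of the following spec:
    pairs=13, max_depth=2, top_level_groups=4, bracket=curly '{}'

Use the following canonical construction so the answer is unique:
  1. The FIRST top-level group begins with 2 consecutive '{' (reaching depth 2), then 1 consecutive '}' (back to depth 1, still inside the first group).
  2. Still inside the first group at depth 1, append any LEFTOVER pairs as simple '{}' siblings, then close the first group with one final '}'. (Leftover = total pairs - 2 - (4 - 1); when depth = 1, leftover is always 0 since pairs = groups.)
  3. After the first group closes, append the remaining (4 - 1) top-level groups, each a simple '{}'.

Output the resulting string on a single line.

Answer: {{}{}{}{}{}{}{}{}{}}{}{}{}

Derivation:
Spec: pairs=13 depth=2 groups=4
Leftover pairs = 13 - 2 - (4-1) = 8
First group: deep chain of depth 2 + 8 sibling pairs
Remaining 3 groups: simple '{}' each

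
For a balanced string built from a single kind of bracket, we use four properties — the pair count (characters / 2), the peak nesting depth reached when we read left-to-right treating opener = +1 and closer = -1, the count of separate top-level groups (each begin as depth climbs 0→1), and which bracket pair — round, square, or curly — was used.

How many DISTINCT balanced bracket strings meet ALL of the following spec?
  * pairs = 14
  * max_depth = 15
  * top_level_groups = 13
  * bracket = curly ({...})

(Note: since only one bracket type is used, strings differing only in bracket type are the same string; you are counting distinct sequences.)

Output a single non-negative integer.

Spec: pairs=14 depth=15 groups=13
Count(depth <= 15) = 13
Count(depth <= 14) = 13
Count(depth == 15) = 13 - 13 = 0

Answer: 0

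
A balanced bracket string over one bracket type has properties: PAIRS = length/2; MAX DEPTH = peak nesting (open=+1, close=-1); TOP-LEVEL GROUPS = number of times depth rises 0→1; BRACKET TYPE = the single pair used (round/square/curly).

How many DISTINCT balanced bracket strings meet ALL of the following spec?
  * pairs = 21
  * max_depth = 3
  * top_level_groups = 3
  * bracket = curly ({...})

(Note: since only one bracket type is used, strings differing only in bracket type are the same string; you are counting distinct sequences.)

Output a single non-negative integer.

Answer: 8191810

Derivation:
Spec: pairs=21 depth=3 groups=3
Count(depth <= 3) = 8192000
Count(depth <= 2) = 190
Count(depth == 3) = 8192000 - 190 = 8191810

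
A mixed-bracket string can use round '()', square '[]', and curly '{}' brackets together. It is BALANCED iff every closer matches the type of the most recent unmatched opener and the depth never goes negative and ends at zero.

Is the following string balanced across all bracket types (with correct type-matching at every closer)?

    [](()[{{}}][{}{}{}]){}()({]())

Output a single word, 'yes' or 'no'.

pos 0: push '['; stack = [
pos 1: ']' matches '['; pop; stack = (empty)
pos 2: push '('; stack = (
pos 3: push '('; stack = ((
pos 4: ')' matches '('; pop; stack = (
pos 5: push '['; stack = ([
pos 6: push '{'; stack = ([{
pos 7: push '{'; stack = ([{{
pos 8: '}' matches '{'; pop; stack = ([{
pos 9: '}' matches '{'; pop; stack = ([
pos 10: ']' matches '['; pop; stack = (
pos 11: push '['; stack = ([
pos 12: push '{'; stack = ([{
pos 13: '}' matches '{'; pop; stack = ([
pos 14: push '{'; stack = ([{
pos 15: '}' matches '{'; pop; stack = ([
pos 16: push '{'; stack = ([{
pos 17: '}' matches '{'; pop; stack = ([
pos 18: ']' matches '['; pop; stack = (
pos 19: ')' matches '('; pop; stack = (empty)
pos 20: push '{'; stack = {
pos 21: '}' matches '{'; pop; stack = (empty)
pos 22: push '('; stack = (
pos 23: ')' matches '('; pop; stack = (empty)
pos 24: push '('; stack = (
pos 25: push '{'; stack = ({
pos 26: saw closer ']' but top of stack is '{' (expected '}') → INVALID
Verdict: type mismatch at position 26: ']' closes '{' → no

Answer: no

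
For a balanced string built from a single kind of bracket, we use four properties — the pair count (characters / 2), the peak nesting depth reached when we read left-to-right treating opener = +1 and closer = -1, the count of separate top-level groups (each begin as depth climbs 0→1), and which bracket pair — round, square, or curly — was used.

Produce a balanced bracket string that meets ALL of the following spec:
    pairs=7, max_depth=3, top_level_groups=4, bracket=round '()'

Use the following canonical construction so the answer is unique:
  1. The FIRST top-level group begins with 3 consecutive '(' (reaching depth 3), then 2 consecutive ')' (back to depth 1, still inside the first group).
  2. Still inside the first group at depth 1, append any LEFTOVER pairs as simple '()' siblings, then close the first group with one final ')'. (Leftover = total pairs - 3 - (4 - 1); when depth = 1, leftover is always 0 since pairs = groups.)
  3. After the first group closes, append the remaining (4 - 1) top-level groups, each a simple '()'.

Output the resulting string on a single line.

Answer: ((())())()()()

Derivation:
Spec: pairs=7 depth=3 groups=4
Leftover pairs = 7 - 3 - (4-1) = 1
First group: deep chain of depth 3 + 1 sibling pairs
Remaining 3 groups: simple '()' each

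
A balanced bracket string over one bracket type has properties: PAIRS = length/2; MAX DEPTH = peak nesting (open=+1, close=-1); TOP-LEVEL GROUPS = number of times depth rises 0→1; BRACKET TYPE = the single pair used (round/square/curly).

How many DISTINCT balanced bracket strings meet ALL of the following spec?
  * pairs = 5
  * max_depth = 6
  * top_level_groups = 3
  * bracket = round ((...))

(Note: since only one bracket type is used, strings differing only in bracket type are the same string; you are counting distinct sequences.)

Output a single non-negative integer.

Answer: 0

Derivation:
Spec: pairs=5 depth=6 groups=3
Count(depth <= 6) = 9
Count(depth <= 5) = 9
Count(depth == 6) = 9 - 9 = 0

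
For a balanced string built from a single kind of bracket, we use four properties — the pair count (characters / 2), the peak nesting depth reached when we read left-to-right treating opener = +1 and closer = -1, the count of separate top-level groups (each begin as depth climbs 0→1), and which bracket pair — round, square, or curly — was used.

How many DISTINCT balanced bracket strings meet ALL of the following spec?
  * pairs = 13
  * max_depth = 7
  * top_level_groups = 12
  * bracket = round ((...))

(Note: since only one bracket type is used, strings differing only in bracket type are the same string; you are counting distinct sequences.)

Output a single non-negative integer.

Answer: 0

Derivation:
Spec: pairs=13 depth=7 groups=12
Count(depth <= 7) = 12
Count(depth <= 6) = 12
Count(depth == 7) = 12 - 12 = 0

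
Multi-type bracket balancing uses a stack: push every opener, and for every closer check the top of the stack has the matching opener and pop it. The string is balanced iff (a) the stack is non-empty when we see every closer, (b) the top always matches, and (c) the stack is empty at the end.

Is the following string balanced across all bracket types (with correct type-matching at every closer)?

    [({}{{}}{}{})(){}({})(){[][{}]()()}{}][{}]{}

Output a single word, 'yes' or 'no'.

pos 0: push '['; stack = [
pos 1: push '('; stack = [(
pos 2: push '{'; stack = [({
pos 3: '}' matches '{'; pop; stack = [(
pos 4: push '{'; stack = [({
pos 5: push '{'; stack = [({{
pos 6: '}' matches '{'; pop; stack = [({
pos 7: '}' matches '{'; pop; stack = [(
pos 8: push '{'; stack = [({
pos 9: '}' matches '{'; pop; stack = [(
pos 10: push '{'; stack = [({
pos 11: '}' matches '{'; pop; stack = [(
pos 12: ')' matches '('; pop; stack = [
pos 13: push '('; stack = [(
pos 14: ')' matches '('; pop; stack = [
pos 15: push '{'; stack = [{
pos 16: '}' matches '{'; pop; stack = [
pos 17: push '('; stack = [(
pos 18: push '{'; stack = [({
pos 19: '}' matches '{'; pop; stack = [(
pos 20: ')' matches '('; pop; stack = [
pos 21: push '('; stack = [(
pos 22: ')' matches '('; pop; stack = [
pos 23: push '{'; stack = [{
pos 24: push '['; stack = [{[
pos 25: ']' matches '['; pop; stack = [{
pos 26: push '['; stack = [{[
pos 27: push '{'; stack = [{[{
pos 28: '}' matches '{'; pop; stack = [{[
pos 29: ']' matches '['; pop; stack = [{
pos 30: push '('; stack = [{(
pos 31: ')' matches '('; pop; stack = [{
pos 32: push '('; stack = [{(
pos 33: ')' matches '('; pop; stack = [{
pos 34: '}' matches '{'; pop; stack = [
pos 35: push '{'; stack = [{
pos 36: '}' matches '{'; pop; stack = [
pos 37: ']' matches '['; pop; stack = (empty)
pos 38: push '['; stack = [
pos 39: push '{'; stack = [{
pos 40: '}' matches '{'; pop; stack = [
pos 41: ']' matches '['; pop; stack = (empty)
pos 42: push '{'; stack = {
pos 43: '}' matches '{'; pop; stack = (empty)
end: stack empty → VALID
Verdict: properly nested → yes

Answer: yes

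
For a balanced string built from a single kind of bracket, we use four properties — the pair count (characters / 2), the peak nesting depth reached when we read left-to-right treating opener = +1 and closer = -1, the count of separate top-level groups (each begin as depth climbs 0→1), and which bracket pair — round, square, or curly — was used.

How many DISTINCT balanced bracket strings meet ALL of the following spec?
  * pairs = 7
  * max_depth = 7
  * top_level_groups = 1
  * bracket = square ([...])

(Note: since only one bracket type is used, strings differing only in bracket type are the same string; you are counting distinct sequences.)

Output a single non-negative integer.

Spec: pairs=7 depth=7 groups=1
Count(depth <= 7) = 132
Count(depth <= 6) = 131
Count(depth == 7) = 132 - 131 = 1

Answer: 1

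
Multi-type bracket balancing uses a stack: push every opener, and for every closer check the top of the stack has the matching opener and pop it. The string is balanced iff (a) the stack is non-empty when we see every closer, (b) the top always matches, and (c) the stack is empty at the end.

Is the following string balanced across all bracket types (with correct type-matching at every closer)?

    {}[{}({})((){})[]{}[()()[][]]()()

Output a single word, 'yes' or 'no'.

pos 0: push '{'; stack = {
pos 1: '}' matches '{'; pop; stack = (empty)
pos 2: push '['; stack = [
pos 3: push '{'; stack = [{
pos 4: '}' matches '{'; pop; stack = [
pos 5: push '('; stack = [(
pos 6: push '{'; stack = [({
pos 7: '}' matches '{'; pop; stack = [(
pos 8: ')' matches '('; pop; stack = [
pos 9: push '('; stack = [(
pos 10: push '('; stack = [((
pos 11: ')' matches '('; pop; stack = [(
pos 12: push '{'; stack = [({
pos 13: '}' matches '{'; pop; stack = [(
pos 14: ')' matches '('; pop; stack = [
pos 15: push '['; stack = [[
pos 16: ']' matches '['; pop; stack = [
pos 17: push '{'; stack = [{
pos 18: '}' matches '{'; pop; stack = [
pos 19: push '['; stack = [[
pos 20: push '('; stack = [[(
pos 21: ')' matches '('; pop; stack = [[
pos 22: push '('; stack = [[(
pos 23: ')' matches '('; pop; stack = [[
pos 24: push '['; stack = [[[
pos 25: ']' matches '['; pop; stack = [[
pos 26: push '['; stack = [[[
pos 27: ']' matches '['; pop; stack = [[
pos 28: ']' matches '['; pop; stack = [
pos 29: push '('; stack = [(
pos 30: ')' matches '('; pop; stack = [
pos 31: push '('; stack = [(
pos 32: ')' matches '('; pop; stack = [
end: stack still non-empty ([) → INVALID
Verdict: unclosed openers at end: [ → no

Answer: no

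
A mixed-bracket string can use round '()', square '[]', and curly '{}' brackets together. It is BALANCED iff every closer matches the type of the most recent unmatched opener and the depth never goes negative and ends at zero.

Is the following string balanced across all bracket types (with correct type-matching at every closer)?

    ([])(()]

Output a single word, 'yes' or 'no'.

pos 0: push '('; stack = (
pos 1: push '['; stack = ([
pos 2: ']' matches '['; pop; stack = (
pos 3: ')' matches '('; pop; stack = (empty)
pos 4: push '('; stack = (
pos 5: push '('; stack = ((
pos 6: ')' matches '('; pop; stack = (
pos 7: saw closer ']' but top of stack is '(' (expected ')') → INVALID
Verdict: type mismatch at position 7: ']' closes '(' → no

Answer: no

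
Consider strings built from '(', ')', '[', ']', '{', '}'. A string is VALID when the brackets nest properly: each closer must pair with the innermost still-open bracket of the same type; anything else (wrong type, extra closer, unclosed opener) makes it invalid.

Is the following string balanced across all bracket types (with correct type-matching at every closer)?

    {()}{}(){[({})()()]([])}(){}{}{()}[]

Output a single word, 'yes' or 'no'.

Answer: yes

Derivation:
pos 0: push '{'; stack = {
pos 1: push '('; stack = {(
pos 2: ')' matches '('; pop; stack = {
pos 3: '}' matches '{'; pop; stack = (empty)
pos 4: push '{'; stack = {
pos 5: '}' matches '{'; pop; stack = (empty)
pos 6: push '('; stack = (
pos 7: ')' matches '('; pop; stack = (empty)
pos 8: push '{'; stack = {
pos 9: push '['; stack = {[
pos 10: push '('; stack = {[(
pos 11: push '{'; stack = {[({
pos 12: '}' matches '{'; pop; stack = {[(
pos 13: ')' matches '('; pop; stack = {[
pos 14: push '('; stack = {[(
pos 15: ')' matches '('; pop; stack = {[
pos 16: push '('; stack = {[(
pos 17: ')' matches '('; pop; stack = {[
pos 18: ']' matches '['; pop; stack = {
pos 19: push '('; stack = {(
pos 20: push '['; stack = {([
pos 21: ']' matches '['; pop; stack = {(
pos 22: ')' matches '('; pop; stack = {
pos 23: '}' matches '{'; pop; stack = (empty)
pos 24: push '('; stack = (
pos 25: ')' matches '('; pop; stack = (empty)
pos 26: push '{'; stack = {
pos 27: '}' matches '{'; pop; stack = (empty)
pos 28: push '{'; stack = {
pos 29: '}' matches '{'; pop; stack = (empty)
pos 30: push '{'; stack = {
pos 31: push '('; stack = {(
pos 32: ')' matches '('; pop; stack = {
pos 33: '}' matches '{'; pop; stack = (empty)
pos 34: push '['; stack = [
pos 35: ']' matches '['; pop; stack = (empty)
end: stack empty → VALID
Verdict: properly nested → yes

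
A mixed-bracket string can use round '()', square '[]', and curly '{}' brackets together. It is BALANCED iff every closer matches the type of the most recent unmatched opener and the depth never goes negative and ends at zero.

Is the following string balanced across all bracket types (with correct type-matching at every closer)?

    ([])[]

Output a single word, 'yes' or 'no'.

Answer: yes

Derivation:
pos 0: push '('; stack = (
pos 1: push '['; stack = ([
pos 2: ']' matches '['; pop; stack = (
pos 3: ')' matches '('; pop; stack = (empty)
pos 4: push '['; stack = [
pos 5: ']' matches '['; pop; stack = (empty)
end: stack empty → VALID
Verdict: properly nested → yes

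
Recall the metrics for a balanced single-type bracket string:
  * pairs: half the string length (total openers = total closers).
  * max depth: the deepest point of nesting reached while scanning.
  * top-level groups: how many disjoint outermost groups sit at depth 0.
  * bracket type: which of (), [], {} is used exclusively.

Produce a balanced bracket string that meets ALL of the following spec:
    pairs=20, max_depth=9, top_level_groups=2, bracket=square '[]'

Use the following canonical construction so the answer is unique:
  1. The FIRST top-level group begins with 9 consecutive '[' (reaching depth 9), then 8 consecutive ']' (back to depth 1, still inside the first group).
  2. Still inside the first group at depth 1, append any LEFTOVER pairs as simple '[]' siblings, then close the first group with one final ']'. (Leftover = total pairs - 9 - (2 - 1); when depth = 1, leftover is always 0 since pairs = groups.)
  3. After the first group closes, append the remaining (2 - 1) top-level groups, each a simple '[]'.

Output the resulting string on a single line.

Spec: pairs=20 depth=9 groups=2
Leftover pairs = 20 - 9 - (2-1) = 10
First group: deep chain of depth 9 + 10 sibling pairs
Remaining 1 groups: simple '[]' each

Answer: [[[[[[[[[]]]]]]]][][][][][][][][][][]][]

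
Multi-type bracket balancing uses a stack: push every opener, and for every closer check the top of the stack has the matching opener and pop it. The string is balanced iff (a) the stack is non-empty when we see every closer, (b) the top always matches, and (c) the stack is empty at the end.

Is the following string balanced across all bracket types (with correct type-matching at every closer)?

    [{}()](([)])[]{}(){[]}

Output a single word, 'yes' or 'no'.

pos 0: push '['; stack = [
pos 1: push '{'; stack = [{
pos 2: '}' matches '{'; pop; stack = [
pos 3: push '('; stack = [(
pos 4: ')' matches '('; pop; stack = [
pos 5: ']' matches '['; pop; stack = (empty)
pos 6: push '('; stack = (
pos 7: push '('; stack = ((
pos 8: push '['; stack = (([
pos 9: saw closer ')' but top of stack is '[' (expected ']') → INVALID
Verdict: type mismatch at position 9: ')' closes '[' → no

Answer: no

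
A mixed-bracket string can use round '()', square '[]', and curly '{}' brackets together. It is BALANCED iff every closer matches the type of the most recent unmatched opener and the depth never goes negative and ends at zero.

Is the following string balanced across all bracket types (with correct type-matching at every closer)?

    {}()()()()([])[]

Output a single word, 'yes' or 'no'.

pos 0: push '{'; stack = {
pos 1: '}' matches '{'; pop; stack = (empty)
pos 2: push '('; stack = (
pos 3: ')' matches '('; pop; stack = (empty)
pos 4: push '('; stack = (
pos 5: ')' matches '('; pop; stack = (empty)
pos 6: push '('; stack = (
pos 7: ')' matches '('; pop; stack = (empty)
pos 8: push '('; stack = (
pos 9: ')' matches '('; pop; stack = (empty)
pos 10: push '('; stack = (
pos 11: push '['; stack = ([
pos 12: ']' matches '['; pop; stack = (
pos 13: ')' matches '('; pop; stack = (empty)
pos 14: push '['; stack = [
pos 15: ']' matches '['; pop; stack = (empty)
end: stack empty → VALID
Verdict: properly nested → yes

Answer: yes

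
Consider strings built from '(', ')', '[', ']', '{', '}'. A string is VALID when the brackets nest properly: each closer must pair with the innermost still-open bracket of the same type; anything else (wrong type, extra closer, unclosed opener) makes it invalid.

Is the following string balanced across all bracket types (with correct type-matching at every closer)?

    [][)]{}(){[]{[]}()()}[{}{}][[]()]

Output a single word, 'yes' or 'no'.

pos 0: push '['; stack = [
pos 1: ']' matches '['; pop; stack = (empty)
pos 2: push '['; stack = [
pos 3: saw closer ')' but top of stack is '[' (expected ']') → INVALID
Verdict: type mismatch at position 3: ')' closes '[' → no

Answer: no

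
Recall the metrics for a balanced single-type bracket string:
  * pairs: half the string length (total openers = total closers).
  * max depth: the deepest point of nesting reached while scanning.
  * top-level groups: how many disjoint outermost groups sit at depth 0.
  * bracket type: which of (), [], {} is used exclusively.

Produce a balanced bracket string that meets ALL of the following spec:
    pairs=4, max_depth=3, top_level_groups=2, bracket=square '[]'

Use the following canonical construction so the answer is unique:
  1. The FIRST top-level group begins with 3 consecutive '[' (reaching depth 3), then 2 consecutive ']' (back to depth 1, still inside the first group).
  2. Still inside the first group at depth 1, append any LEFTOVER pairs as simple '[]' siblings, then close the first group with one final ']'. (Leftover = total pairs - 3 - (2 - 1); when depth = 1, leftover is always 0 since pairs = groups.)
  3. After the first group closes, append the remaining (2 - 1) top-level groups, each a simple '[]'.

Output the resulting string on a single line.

Answer: [[[]]][]

Derivation:
Spec: pairs=4 depth=3 groups=2
Leftover pairs = 4 - 3 - (2-1) = 0
First group: deep chain of depth 3 + 0 sibling pairs
Remaining 1 groups: simple '[]' each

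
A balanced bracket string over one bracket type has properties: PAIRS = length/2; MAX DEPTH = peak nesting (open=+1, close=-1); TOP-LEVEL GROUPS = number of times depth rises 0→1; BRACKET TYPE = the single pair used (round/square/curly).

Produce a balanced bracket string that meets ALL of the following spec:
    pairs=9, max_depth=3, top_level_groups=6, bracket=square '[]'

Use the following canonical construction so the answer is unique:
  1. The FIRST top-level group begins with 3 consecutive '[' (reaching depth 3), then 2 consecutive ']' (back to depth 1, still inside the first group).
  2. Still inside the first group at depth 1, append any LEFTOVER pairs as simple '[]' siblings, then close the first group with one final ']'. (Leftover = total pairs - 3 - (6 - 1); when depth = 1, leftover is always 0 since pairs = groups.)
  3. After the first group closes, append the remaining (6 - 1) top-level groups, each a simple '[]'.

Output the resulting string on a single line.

Spec: pairs=9 depth=3 groups=6
Leftover pairs = 9 - 3 - (6-1) = 1
First group: deep chain of depth 3 + 1 sibling pairs
Remaining 5 groups: simple '[]' each

Answer: [[[]][]][][][][][]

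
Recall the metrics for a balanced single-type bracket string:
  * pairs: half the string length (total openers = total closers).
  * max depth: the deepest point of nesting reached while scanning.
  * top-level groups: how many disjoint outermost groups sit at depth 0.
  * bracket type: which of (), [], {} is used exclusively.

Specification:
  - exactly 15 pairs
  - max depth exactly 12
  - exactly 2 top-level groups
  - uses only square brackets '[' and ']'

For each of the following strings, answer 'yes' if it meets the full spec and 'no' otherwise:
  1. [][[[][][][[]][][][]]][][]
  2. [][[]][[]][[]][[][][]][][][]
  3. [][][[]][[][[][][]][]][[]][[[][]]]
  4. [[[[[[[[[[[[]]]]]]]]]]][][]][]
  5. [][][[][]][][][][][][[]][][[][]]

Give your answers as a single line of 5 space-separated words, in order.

String 1 '[][[[][][][[]][][][]]][][]': depth seq [1 0 1 2 3 2 3 2 3 2 3 4 3 2 3 2 3 2 3 2 1 0 1 0 1 0]
  -> pairs=13 depth=4 groups=4 -> no
String 2 '[][[]][[]][[]][[][][]][][][]': depth seq [1 0 1 2 1 0 1 2 1 0 1 2 1 0 1 2 1 2 1 2 1 0 1 0 1 0 1 0]
  -> pairs=14 depth=2 groups=8 -> no
String 3 '[][][[]][[][[][][]][]][[]][[[][]]]': depth seq [1 0 1 0 1 2 1 0 1 2 1 2 3 2 3 2 3 2 1 2 1 0 1 2 1 0 1 2 3 2 3 2 1 0]
  -> pairs=17 depth=3 groups=6 -> no
String 4 '[[[[[[[[[[[[]]]]]]]]]]][][]][]': depth seq [1 2 3 4 5 6 7 8 9 10 11 12 11 10 9 8 7 6 5 4 3 2 1 2 1 2 1 0 1 0]
  -> pairs=15 depth=12 groups=2 -> yes
String 5 '[][][[][]][][][][][][[]][][[][]]': depth seq [1 0 1 0 1 2 1 2 1 0 1 0 1 0 1 0 1 0 1 0 1 2 1 0 1 0 1 2 1 2 1 0]
  -> pairs=16 depth=2 groups=11 -> no

Answer: no no no yes no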